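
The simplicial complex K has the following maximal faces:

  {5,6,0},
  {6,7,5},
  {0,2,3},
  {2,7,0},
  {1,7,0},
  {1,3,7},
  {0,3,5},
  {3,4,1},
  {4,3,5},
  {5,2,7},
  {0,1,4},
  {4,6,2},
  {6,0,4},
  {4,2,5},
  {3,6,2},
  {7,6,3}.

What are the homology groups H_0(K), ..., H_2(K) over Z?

We work with the vertex ordering 0 < 1 < 2 < 3 < 4 < 5 < 6 < 7. The simplices of K, each written with vertices in increasing order, are:

  0-simplices (8): [0], [1], [2], [3], [4], [5], [6], [7]
  1-simplices (24): (24 of them)
  2-simplices (16): [0,1,4], [0,1,7], [0,2,3], [0,2,7], [0,3,5], [0,4,6], [0,5,6], [1,3,4], [1,3,7], [2,3,6], [2,4,5], [2,4,6], [2,5,7], [3,4,5], [3,6,7], [5,6,7]

giving chain groups C_0 ≅ Z^8, C_1 ≅ Z^24, C_2 ≅ Z^16.

∂_1: C_1 → C_0 is given by ∂[p,q] = [q] − [p]. For instance
  ∂[3,5] = [5] − [3].
This gives a 8×24 integer matrix of rank 7; reducing to Smith normal form yields diagonal entries (1,1,1,1,1,1,1).

The boundary map ∂_2: C_2 → C_1 acts by ∂[p,q,r] = [q,r] − [p,r] + [p,q]. For instance
  ∂[2,4,5] = [4,5] − [2,5] + [2,4],
  ∂[0,4,6] = [4,6] − [0,6] + [0,4].
The resulting 24×16 matrix has rank 15, and its Smith normal form has invariant factors (1,1,1,1,1,1,1,1,1,1,1,1,1,1,1).

Now H_k = ker ∂_k / im ∂_{k+1}, so:

  H_0: rank C_0 − rank ∂_1 = 8 − 7 = 1, and the invariant factors of ∂_1 are all 1, so H_0 ≅ Z.
  H_1: rank ker ∂_1 − rank ∂_2 = (24 − 7) − 15 = 2, and the invariant factors of ∂_2 are all 1, so H_1 ≅ Z^2.
  H_2: rank ker ∂_2 − rank ∂_3 = (16 − 15) − 0 = 1, and there is no ∂_3, so H_2 ≅ Z.

H_0 = Z,  H_1 = Z^2,  H_2 = Z.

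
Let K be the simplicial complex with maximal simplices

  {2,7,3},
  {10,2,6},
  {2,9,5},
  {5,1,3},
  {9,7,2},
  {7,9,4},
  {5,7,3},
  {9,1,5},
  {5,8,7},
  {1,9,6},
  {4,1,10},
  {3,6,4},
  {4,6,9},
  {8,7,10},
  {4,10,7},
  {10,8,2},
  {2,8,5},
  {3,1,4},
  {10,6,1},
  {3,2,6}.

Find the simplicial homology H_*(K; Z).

Order the vertices as 1 < 2 < 3 < 4 < 5 < 6 < 7 < 8 < 9 < 10. Listing each simplex with vertices in this order, K has dimension 2 with simplices:

  0-simplices (10): [1], [2], [3], [4], [5], [6], [7], [8], [9], [10]
  1-simplices (30): (30 of them)
  2-simplices (20): (20 of them)

Hence C_0 ≅ Z^10, C_1 ≅ Z^30, C_2 ≅ Z^20.

∂_1: C_1 → C_0 sends each edge [p,q] (with p < q) to q − p.
The resulting 10×30 matrix has rank 9, and its Smith normal form has invariant factors (1,1,1,1,1,1,1,1,1).

∂_2: C_2 → C_1 sends each 2-simplex [p,q,r] to [q,r] − [p,r] + [p,q]. For instance
  ∂[2,7,9] = [7,9] − [2,9] + [2,7],
  ∂[4,7,10] = [7,10] − [4,10] + [4,7].
The resulting 30×20 matrix has rank 20, and its Smith normal form has invariant factors (1,1,1,1,1,1,1,1,1,1,1,1,1,1,1,1,1,1,1,2).

Reading off H_k = ker ∂_k / im ∂_{k+1}:

  H_0: rank C_0 − rank ∂_1 = 10 − 9 = 1, and the invariant factors of ∂_1 are all 1, so H_0 ≅ Z.
  H_1: rank ker ∂_1 − rank ∂_2 = (30 − 9) − 20 = 1, and ∂_2 has invariant factor 2 > 1, so H_1 ≅ Z × Z/2.
  H_2: rank ker ∂_2 − rank ∂_3 = (20 − 20) − 0 = 0, and there is no ∂_3, so H_2 ≅ 0.

H_0 = Z,  H_1 = Z × Z/2,  H_2 = 0.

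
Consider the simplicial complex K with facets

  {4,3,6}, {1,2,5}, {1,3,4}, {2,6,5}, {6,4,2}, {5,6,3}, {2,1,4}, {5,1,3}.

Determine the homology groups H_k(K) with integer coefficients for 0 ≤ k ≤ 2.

H_0 = Z,  H_1 = 0,  H_2 = Z.

Order the vertices as 1 < 2 < 3 < 4 < 5 < 6. Listing each simplex with vertices in this order, K has dimension 2 with simplices:

  0-simplices (6): [1], [2], [3], [4], [5], [6]
  1-simplices (12): [1,2], [1,3], [1,4], [1,5], [2,4], [2,5], [2,6], [3,4], [3,5], [3,6], [4,6], [5,6]
  2-simplices (8): [1,2,4], [1,2,5], [1,3,4], [1,3,5], [2,4,6], [2,5,6], [3,4,6], [3,5,6]

Hence C_0 ≅ Z^6, C_1 ≅ Z^12, C_2 ≅ Z^8.

The boundary map ∂_1: C_1 → C_0 maps an edge to its endpoints' difference, ∂[p,q] = q − p.
The resulting 6×12 matrix has rank 5, and its Smith normal form has invariant factors (1,1,1,1,1).

∂_2: C_2 → C_1 acts by ∂[p,q,r] = [q,r] − [p,r] + [p,q]. For instance
  ∂[2,4,6] = [4,6] − [2,6] + [2,4],
  ∂[1,2,4] = [2,4] − [1,4] + [1,2].
The resulting 12×8 matrix has rank 7, and its Smith normal form has invariant factors (1,1,1,1,1,1,1).

Now H_k = ker ∂_k / im ∂_{k+1}, so:

  H_0: rank C_0 − rank ∂_1 = 6 − 5 = 1, and the invariant factors of ∂_1 are all 1, so H_0 ≅ Z.
  H_1: rank ker ∂_1 − rank ∂_2 = (12 − 5) − 7 = 0, and the invariant factors of ∂_2 are all 1, so H_1 ≅ 0.
  H_2: rank ker ∂_2 − rank ∂_3 = (8 − 7) − 0 = 1, and there is no ∂_3, so H_2 ≅ Z.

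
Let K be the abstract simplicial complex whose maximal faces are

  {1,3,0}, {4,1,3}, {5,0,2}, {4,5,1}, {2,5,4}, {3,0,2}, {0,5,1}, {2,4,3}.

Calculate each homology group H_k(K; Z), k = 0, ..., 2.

H_0 ≅ Z,  H_1 = 0,  H_2 ≅ Z.

Take the total order 0 < 1 < 2 < 3 < 4 < 5 on the vertex set. Then K (dimension 2) consists of the simplices:

  0-simplices (6): [0], [1], [2], [3], [4], [5]
  1-simplices (12): [0,1], [0,2], [0,3], [0,5], [1,3], [1,4], [1,5], [2,3], [2,4], [2,5], [3,4], [4,5]
  2-simplices (8): [0,1,3], [0,1,5], [0,2,3], [0,2,5], [1,3,4], [1,4,5], [2,3,4], [2,4,5]

giving chain groups C_0 ≅ Z^6, C_1 ≅ Z^12, C_2 ≅ Z^8.

The boundary map ∂_1: C_1 → C_0 is given by ∂[p,q] = [q] − [p]. For instance
  ∂[1,3] = [3] − [1].
The resulting 6×12 matrix has rank 5, and its Smith normal form has invariant factors (1,1,1,1,1).

The boundary map ∂_2: C_2 → C_1 maps a triangle to the signed sum of its edges. For instance
  ∂[2,4,5] = [4,5] − [2,5] + [2,4],
  ∂[1,4,5] = [4,5] − [1,5] + [1,4].
The 12×8 boundary matrix has rank 7 and Smith normal form diag(1,1,1,1,1,1,1).

Computing H_k = (kernel of ∂_k) / (image of ∂_{k+1}):

  H_0: rank C_0 − rank ∂_1 = 6 − 5 = 1, and the invariant factors of ∂_1 are all 1, so H_0 ≅ Z.
  H_1: rank ker ∂_1 − rank ∂_2 = (12 − 5) − 7 = 0, and the invariant factors of ∂_2 are all 1, so H_1 ≅ 0.
  H_2: rank ker ∂_2 − rank ∂_3 = (8 − 7) − 0 = 1, and there is no ∂_3, so H_2 ≅ Z.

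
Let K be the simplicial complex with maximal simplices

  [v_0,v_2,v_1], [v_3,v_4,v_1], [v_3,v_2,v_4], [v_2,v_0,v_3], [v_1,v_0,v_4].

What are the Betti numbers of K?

b_0 = 1, b_1 = 1, b_2 = 0.

Take the total order v_0 < v_1 < v_2 < v_3 < v_4 on the vertex set. Then K (dimension 2) consists of the simplices:

  0-simplices (5): [v_0], [v_1], [v_2], [v_3], [v_4]
  1-simplices (10): [v_0,v_1], [v_0,v_2], [v_0,v_3], [v_0,v_4], [v_1,v_2], [v_1,v_3], [v_1,v_4], [v_2,v_3], [v_2,v_4], [v_3,v_4]
  2-simplices (5): [v_0,v_1,v_2], [v_0,v_1,v_4], [v_0,v_2,v_3], [v_1,v_3,v_4], [v_2,v_3,v_4]

giving chain groups C_0 ≅ Z^5, C_1 ≅ Z^10, C_2 ≅ Z^5.

Boundary ∂_1: C_1 → C_0 sends each edge [p,q] (with p < q) to q − p. For instance
  ∂[v_0,v_3] = [v_3] − [v_0].
The resulting 5×10 matrix has rank 4, and its Smith normal form has invariant factors (1,1,1,1).

∂_2: C_2 → C_1 sends each 2-simplex [p,q,r] to [q,r] − [p,r] + [p,q]. For instance
  ∂[v_1,v_3,v_4] = [v_3,v_4] − [v_1,v_4] + [v_1,v_3],
  ∂[v_0,v_1,v_2] = [v_1,v_2] − [v_0,v_2] + [v_0,v_1].
The 10×5 boundary matrix has rank 5 and Smith normal form diag(1,1,1,1,1).

From H_k ≅ ker(∂_k) / im(∂_{k+1}) we obtain:

  H_0: rank C_0 − rank ∂_1 = 5 − 4 = 1, and the invariant factors of ∂_1 are all 1, so H_0 = Z.
  H_1: rank ker ∂_1 − rank ∂_2 = (10 − 4) − 5 = 1, and the invariant factors of ∂_2 are all 1, so H_1 = Z.
  H_2: rank ker ∂_2 − rank ∂_3 = (5 − 5) − 0 = 0, and there is no ∂_3, so H_2 = 0.

Hence the Betti numbers are b_0 = 1, b_1 = 1, b_2 = 0.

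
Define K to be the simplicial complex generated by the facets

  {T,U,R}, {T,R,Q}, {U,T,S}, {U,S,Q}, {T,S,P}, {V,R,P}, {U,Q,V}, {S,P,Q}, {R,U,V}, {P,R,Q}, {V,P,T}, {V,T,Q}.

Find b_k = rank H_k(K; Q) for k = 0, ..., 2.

b_0 = 1, b_1 = 0, b_2 = 0.

Order the vertices as P < Q < R < S < T < U < V. Listing each simplex with vertices in this order, K has dimension 2 with simplices:

  0-simplices (7): P, Q, R, S, T, U, V
  1-simplices (18): PQ, PR, PS, PT, PV, QR, QS, QT, QU, QV, RT, RU, RV, ST, SU, TU, TV, UV
  2-simplices (12): PQR, PQS, PRV, PST, PTV, QRT, QSU, QTV, QUV, RTU, RUV, STU

so the chain groups are C_0 ≅ Z^7, C_1 ≅ Z^18, C_2 ≅ Z^12.

The boundary map ∂_1: C_1 → C_0 sends each edge [p,q] (with p < q) to q − p. For instance
  ∂RU = U − R.
As a 7×18 matrix over Z this has rank 6, with invariant factors (1,1,1,1,1,1).

∂_2: C_2 → C_1 sends each 2-simplex [p,q,r] to [q,r] − [p,r] + [p,q]. For instance
  ∂PQS = QS − PS + PQ,
  ∂QRT = RT − QT + QR.
This gives a 18×12 integer matrix of rank 12; reducing to Smith normal form yields diagonal entries (1,1,1,1,1,1,1,1,1,1,1,2).

Now H_k = ker ∂_k / im ∂_{k+1}, so:

  H_0: rank C_0 − rank ∂_1 = 7 − 6 = 1, and the invariant factors of ∂_1 are all 1, so H_0 ≅ Z.
  H_1: rank ker ∂_1 − rank ∂_2 = (18 − 6) − 12 = 0, and ∂_2 has invariant factor 2 > 1, so H_1 ≅ Z/2.
  H_2: rank ker ∂_2 − rank ∂_3 = (12 − 12) − 0 = 0, and there is no ∂_3, so H_2 ≅ 0.

Hence the Betti numbers are b_0 = 1, b_1 = 0, b_2 = 0.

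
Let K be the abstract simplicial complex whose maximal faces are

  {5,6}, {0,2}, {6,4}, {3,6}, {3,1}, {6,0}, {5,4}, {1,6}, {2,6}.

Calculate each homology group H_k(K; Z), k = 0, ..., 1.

H_0 = Z,  H_1 = Z^3.

Fix the vertex order 0 < 1 < 2 < 3 < 4 < 5 < 6 and write every simplex with vertices in increasing order. Then dim K = 1 and the simplices of K are:

  0-simplices (7): [0], [1], [2], [3], [4], [5], [6]
  1-simplices (9): [0,2], [0,6], [1,3], [1,6], [2,6], [3,6], [4,5], [4,6], [5,6]

so the chain groups are C_0 ≅ Z^7, C_1 ≅ Z^9.

∂_1: C_1 → C_0 is given by ∂[p,q] = [q] − [p]. For instance
  ∂[4,5] = [5] − [4].
This gives a 7×9 integer matrix of rank 6; reducing to Smith normal form yields diagonal entries (1,1,1,1,1,1).

Reading off H_k = ker ∂_k / im ∂_{k+1}:

  H_0: rank C_0 − rank ∂_1 = 7 − 6 = 1, and the invariant factors of ∂_1 are all 1, so H_0 = Z.
  H_1: rank ker ∂_1 − rank ∂_2 = (9 − 6) − 0 = 3, and there is no ∂_2, so H_1 = Z^3.

As a check, the Euler characteristic is 7 − 9 = -2, which agrees with 1 − 3 = -2.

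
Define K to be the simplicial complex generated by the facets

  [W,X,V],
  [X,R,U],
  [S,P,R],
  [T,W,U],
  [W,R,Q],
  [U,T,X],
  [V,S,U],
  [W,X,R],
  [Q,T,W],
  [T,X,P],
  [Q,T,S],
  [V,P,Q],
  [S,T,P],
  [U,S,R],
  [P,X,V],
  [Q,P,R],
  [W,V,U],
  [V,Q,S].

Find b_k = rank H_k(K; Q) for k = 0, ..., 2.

b_0 = 1, b_1 = 1, b_2 = 0.

K has 9 vertices, 27 edges, 18 triangles.
rank ∂_0 = 0, rank ∂_1 = 8 ⇒ b_0 = 9 − 0 − 8 = 1; all invariant factors of ∂_1 are 1 so no torsion. So H_0 ≅ Z.
rank ∂_1 = 8, rank ∂_2 = 18 ⇒ b_1 = 27 − 8 − 18 = 1; ∂_2 has invariant factor(s) [2] giving torsion. So H_1 ≅ Z ⊕ Z/2.
rank ∂_2 = 18, rank ∂_3 = 0 ⇒ b_2 = 18 − 18 − 0 = 0. So H_2 ≅ 0.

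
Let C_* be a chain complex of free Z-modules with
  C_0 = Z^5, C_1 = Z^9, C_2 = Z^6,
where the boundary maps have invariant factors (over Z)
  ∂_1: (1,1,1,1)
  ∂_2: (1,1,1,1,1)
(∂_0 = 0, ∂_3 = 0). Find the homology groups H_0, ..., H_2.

H_0: b_0 = 5 − 0 − 4 = 1; torsion from ∂_1 factors > 1: none. So H_0 ≅ Z.
H_1: b_1 = 9 − 4 − 5 = 0; torsion from ∂_2 factors > 1: none. So H_1 ≅ 0.
H_2: b_2 = 6 − 5 − 0 = 1; torsion from ∂_3 factors > 1: none. So H_2 ≅ Z.

H_0 ≅ Z,  H_1 = 0,  H_2 ≅ Z.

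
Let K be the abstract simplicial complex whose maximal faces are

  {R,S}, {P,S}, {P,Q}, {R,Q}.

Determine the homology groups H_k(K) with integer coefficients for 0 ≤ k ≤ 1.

Fix the vertex order P < Q < R < S and write every simplex with vertices in increasing order. Then dim K = 1 and the simplices of K are:

  0-simplices (4): P, Q, R, S
  1-simplices (4): PQ, PS, QR, RS

giving chain groups C_0 ≅ Z^4, C_1 ≅ Z^4.

Boundary ∂_1: C_1 → C_0 maps an edge to its endpoints' difference, ∂[p,q] = q − p.
This gives a 4×4 integer matrix of rank 3; reducing to Smith normal form yields diagonal entries (1,1,1).

Reading off H_k = ker ∂_k / im ∂_{k+1}:

  H_0: rank C_0 − rank ∂_1 = 4 − 3 = 1, and the invariant factors of ∂_1 are all 1, so H_0 ≅ Z.
  H_1: rank ker ∂_1 − rank ∂_2 = (4 − 3) − 0 = 1, and there is no ∂_2, so H_1 ≅ Z.

H_0 = Z,  H_1 = Z.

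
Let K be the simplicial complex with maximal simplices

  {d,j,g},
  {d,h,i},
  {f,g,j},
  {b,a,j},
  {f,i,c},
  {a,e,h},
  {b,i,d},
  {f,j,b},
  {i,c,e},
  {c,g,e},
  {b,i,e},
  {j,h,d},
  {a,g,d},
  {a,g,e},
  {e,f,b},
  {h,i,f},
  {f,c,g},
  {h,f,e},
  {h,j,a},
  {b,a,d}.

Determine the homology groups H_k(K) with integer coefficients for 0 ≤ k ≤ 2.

We work with the vertex ordering a < b < c < d < e < f < g < h < i < j. The simplices of K, each written with vertices in increasing order, are:

  0-simplices (10): a, b, c, d, e, f, g, h, i, j
  1-simplices (30): ab, ad, ae, ag, ah, aj, bd, be, bf, bi, bj, ce, cf, cg, ci, dg, dh, di, dj, ef, eg, eh, ei, fg, fh, fi, fj, gj, hi, hj
  2-simplices (20): abd, abj, adg, aeg, aeh, ahj, bdi, bef, bei, bfj, ceg, cei, cfg, cfi, dgj, dhi, dhj, efh, fgj, fhi

giving chain groups C_0 ≅ Z^10, C_1 ≅ Z^30, C_2 ≅ Z^20.

Boundary ∂_1: C_1 → C_0 sends each edge [p,q] (with p < q) to q − p.
This gives a 10×30 integer matrix of rank 9; reducing to Smith normal form yields diagonal entries (1,1,1,1,1,1,1,1,1).

∂_2: C_2 → C_1 acts by ∂[p,q,r] = [q,r] − [p,r] + [p,q]. For instance
  ∂bfj = fj − bj + bf,
  ∂dhi = hi − di + dh.
The resulting 30×20 matrix has rank 20, and its Smith normal form has invariant factors (1,1,1,1,1,1,1,1,1,1,1,1,1,1,1,1,1,1,1,2).

From H_k ≅ ker(∂_k) / im(∂_{k+1}) we obtain:

  H_0: rank C_0 − rank ∂_1 = 10 − 9 = 1, and the invariant factors of ∂_1 are all 1, so H_0 = Z.
  H_1: rank ker ∂_1 − rank ∂_2 = (30 − 9) − 20 = 1, and ∂_2 has invariant factor 2 > 1, so H_1 = Z ⊕ Z/2Z.
  H_2: rank ker ∂_2 − rank ∂_3 = (20 − 20) − 0 = 0, and there is no ∂_3, so H_2 = 0.

(K is a triangulation of the Klein bottle.)

H_0 = Z,  H_1 = Z ⊕ Z/2Z,  H_2 = 0.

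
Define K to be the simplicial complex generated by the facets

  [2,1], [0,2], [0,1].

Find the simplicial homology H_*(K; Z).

Order the vertices as 0 < 1 < 2. Listing each simplex with vertices in this order, K has dimension 1 with simplices:

  0-simplices (3): [0], [1], [2]
  1-simplices (3): [0,1], [0,2], [1,2]

so the chain groups are C_0 ≅ Z^3, C_1 ≅ Z^3.

Boundary ∂_1: C_1 → C_0 sends each edge [p,q] (with p < q) to q − p. For instance
  ∂[0,1] = [1] − [0].
The 3×3 boundary matrix has rank 2 and Smith normal form diag(1,1).

Computing H_k = (kernel of ∂_k) / (image of ∂_{k+1}):

  H_0: rank C_0 − rank ∂_1 = 3 − 2 = 1, and the invariant factors of ∂_1 are all 1, so H_0 = Z.
  H_1: rank ker ∂_1 − rank ∂_2 = (3 − 2) − 0 = 1, and there is no ∂_2, so H_1 = Z.

As a check, the Euler characteristic is 3 − 3 = 0, which agrees with 1 − 1 = 0.
(K is a triangulation of the circle S^1.)

H_0 ≅ Z,  H_1 ≅ Z.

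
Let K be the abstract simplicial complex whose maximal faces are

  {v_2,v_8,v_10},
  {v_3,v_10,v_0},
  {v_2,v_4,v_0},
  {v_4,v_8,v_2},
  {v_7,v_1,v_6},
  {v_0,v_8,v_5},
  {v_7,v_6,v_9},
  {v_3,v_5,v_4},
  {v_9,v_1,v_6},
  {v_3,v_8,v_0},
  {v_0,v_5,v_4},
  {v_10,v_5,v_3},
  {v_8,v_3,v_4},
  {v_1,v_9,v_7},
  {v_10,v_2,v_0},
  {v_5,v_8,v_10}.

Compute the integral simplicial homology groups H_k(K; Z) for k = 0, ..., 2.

We work with the vertex ordering v_0 < v_1 < v_2 < v_3 < v_4 < v_5 < v_6 < v_7 < v_8 < v_9 < v_10. The simplices of K, each written with vertices in increasing order, are:

  0-simplices (11): [v_0], [v_1], [v_2], [v_3], [v_4], [v_5], [v_6], [v_7], [v_8], [v_9], [v_10]
  1-simplices (24): (24 of them)
  2-simplices (16): (16 of them)

giving chain groups C_0 ≅ Z^11, C_1 ≅ Z^24, C_2 ≅ Z^16.

The boundary map ∂_1: C_1 → C_0 maps an edge to its endpoints' difference, ∂[p,q] = q − p.
The resulting 11×24 matrix has rank 9, and its Smith normal form has invariant factors (1,1,1,1,1,1,1,1,1).

Boundary ∂_2: C_2 → C_1 maps a triangle to the signed sum of its edges. For instance
  ∂[v_1,v_6,v_7] = [v_6,v_7] − [v_1,v_7] + [v_1,v_6],
  ∂[v_0,v_5,v_8] = [v_5,v_8] − [v_0,v_8] + [v_0,v_5].
The resulting 24×16 matrix has rank 15, and its Smith normal form has invariant factors (1,1,1,1,1,1,1,1,1,1,1,1,1,1,2).

Reading off H_k = ker ∂_k / im ∂_{k+1}:

  H_0: rank C_0 − rank ∂_1 = 11 − 9 = 2, and the invariant factors of ∂_1 are all 1, so H_0 ≅ Z^2.
  H_1: rank ker ∂_1 − rank ∂_2 = (24 − 9) − 15 = 0, and ∂_2 has invariant factor 2 > 1, so H_1 ≅ Z/2.
  H_2: rank ker ∂_2 − rank ∂_3 = (16 − 15) − 0 = 1, and there is no ∂_3, so H_2 ≅ Z.

As a check, the Euler characteristic is 11 − 24 + 16 = 3, which agrees with 2 − 0 + 1 = 3.

H_0 ≅ Z^2,  H_1 ≅ Z/2,  H_2 ≅ Z.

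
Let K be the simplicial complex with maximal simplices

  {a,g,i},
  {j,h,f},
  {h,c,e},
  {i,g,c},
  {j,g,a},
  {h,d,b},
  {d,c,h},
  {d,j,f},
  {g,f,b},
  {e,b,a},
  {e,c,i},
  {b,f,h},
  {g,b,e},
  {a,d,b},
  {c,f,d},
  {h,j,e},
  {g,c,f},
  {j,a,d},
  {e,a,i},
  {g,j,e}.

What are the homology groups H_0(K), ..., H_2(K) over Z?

We work with the vertex ordering a < b < c < d < e < f < g < h < i < j. The simplices of K, each written with vertices in increasing order, are:

  0-simplices (10): a, b, c, d, e, f, g, h, i, j
  1-simplices (30): ab, ad, ae, ag, ai, aj, bd, be, bf, bg, bh, cd, ce, cf, cg, ch, ci, df, dh, dj, eg, eh, ei, ej, fg, fh, fj, gi, gj, hj
  2-simplices (20): abd, abe, adj, aei, agi, agj, bdh, beg, bfg, bfh, cdf, cdh, ceh, cei, cfg, cgi, dfj, egj, ehj, fhj

Hence C_0 ≅ Z^10, C_1 ≅ Z^30, C_2 ≅ Z^20.

∂_1: C_1 → C_0 is given by ∂[p,q] = [q] − [p].
This gives a 10×30 integer matrix of rank 9; reducing to Smith normal form yields diagonal entries (1,1,1,1,1,1,1,1,1).

Boundary ∂_2: C_2 → C_1 sends each 2-simplex [p,q,r] to [q,r] − [p,r] + [p,q]. For instance
  ∂cfg = fg − cg + cf,
  ∂bdh = dh − bh + bd.
The 30×20 boundary matrix has rank 20 and Smith normal form diag(1,1,1,1,1,1,1,1,1,1,1,1,1,1,1,1,1,1,1,2).

From H_k ≅ ker(∂_k) / im(∂_{k+1}) we obtain:

  H_0: rank C_0 − rank ∂_1 = 10 − 9 = 1, and the invariant factors of ∂_1 are all 1, so H_0 ≅ Z.
  H_1: rank ker ∂_1 − rank ∂_2 = (30 − 9) − 20 = 1, and ∂_2 has invariant factor 2 > 1, so H_1 ≅ Z × Z/2.
  H_2: rank ker ∂_2 − rank ∂_3 = (20 − 20) − 0 = 0, and there is no ∂_3, so H_2 ≅ 0.

(K is a triangulation of the Klein bottle.)

H_0 = Z,  H_1 = Z × Z/2,  H_2 = 0.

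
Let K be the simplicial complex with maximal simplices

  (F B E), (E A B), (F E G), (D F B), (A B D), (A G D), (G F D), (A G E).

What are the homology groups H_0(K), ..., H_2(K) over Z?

H_0 = Z,  H_1 = 0,  H_2 = Z.

Take the total order A < B < D < E < F < G on the vertex set. Then K (dimension 2) consists of the simplices:

  0-simplices (6): A, B, D, E, F, G
  1-simplices (12): AB, AD, AE, AG, BD, BE, BF, DF, DG, EF, EG, FG
  2-simplices (8): ABD, ABE, ADG, AEG, BDF, BEF, DFG, EFG

giving chain groups C_0 ≅ Z^6, C_1 ≅ Z^12, C_2 ≅ Z^8.

∂_1: C_1 → C_0 is given by ∂[p,q] = [q] − [p]. For instance
  ∂FG = G − F.
This gives a 6×12 integer matrix of rank 5; reducing to Smith normal form yields diagonal entries (1,1,1,1,1).

Boundary ∂_2: C_2 → C_1 sends each 2-simplex [p,q,r] to [q,r] − [p,r] + [p,q]. For instance
  ∂BEF = EF − BF + BE,
  ∂AEG = EG − AG + AE.
As a 12×8 matrix over Z this has rank 7, with invariant factors (1,1,1,1,1,1,1).

Now H_k = ker ∂_k / im ∂_{k+1}, so:

  H_0: rank C_0 − rank ∂_1 = 6 − 5 = 1, and the invariant factors of ∂_1 are all 1, so H_0 = Z.
  H_1: rank ker ∂_1 − rank ∂_2 = (12 − 5) − 7 = 0, and the invariant factors of ∂_2 are all 1, so H_1 = 0.
  H_2: rank ker ∂_2 − rank ∂_3 = (8 − 7) − 0 = 1, and there is no ∂_3, so H_2 = Z.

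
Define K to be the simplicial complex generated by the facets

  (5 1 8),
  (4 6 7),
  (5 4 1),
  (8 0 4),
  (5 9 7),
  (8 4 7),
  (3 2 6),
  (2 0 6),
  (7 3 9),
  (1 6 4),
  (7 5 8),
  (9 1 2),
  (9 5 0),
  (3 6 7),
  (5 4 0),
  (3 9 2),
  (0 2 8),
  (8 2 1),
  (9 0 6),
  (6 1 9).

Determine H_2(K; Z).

H_2 ≅ 0.

Take the total order 0 < 1 < 2 < 3 < 4 < 5 < 6 < 7 < 8 < 9 on the vertex set. Then K (dimension 2) consists of the simplices:

  0-simplices (10): [0], [1], [2], [3], [4], [5], [6], [7], [8], [9]
  1-simplices (30): (30 of them)
  2-simplices (20): (20 of them)

Hence C_0 ≅ Z^10, C_1 ≅ Z^30, C_2 ≅ Z^20.

The boundary map ∂_1: C_1 → C_0 sends each edge [p,q] (with p < q) to q − p. For instance
  ∂[2,6] = [6] − [2].
This gives a 10×30 integer matrix of rank 9; reducing to Smith normal form yields diagonal entries (1,1,1,1,1,1,1,1,1).

The boundary map ∂_2: C_2 → C_1 sends each 2-simplex [p,q,r] to [q,r] − [p,r] + [p,q]. For instance
  ∂[1,6,9] = [6,9] − [1,9] + [1,6],
  ∂[3,6,7] = [6,7] − [3,7] + [3,6].
As a 30×20 matrix over Z this has rank 20, with invariant factors (1,1,1,1,1,1,1,1,1,1,1,1,1,1,1,1,1,1,1,2).

Now H_k = ker ∂_k / im ∂_{k+1}, so:

  H_2: rank ker ∂_2 − rank ∂_3 = (20 − 20) − 0 = 0, and there is no ∂_3, so H_2 = 0.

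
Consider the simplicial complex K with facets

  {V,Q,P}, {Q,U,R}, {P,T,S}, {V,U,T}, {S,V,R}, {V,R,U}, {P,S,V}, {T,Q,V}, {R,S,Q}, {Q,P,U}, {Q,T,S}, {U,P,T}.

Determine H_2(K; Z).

H_2 ≅ 0.

Order the vertices as P < Q < R < S < T < U < V. Listing each simplex with vertices in this order, K has dimension 2 with simplices:

  0-simplices (7): P, Q, R, S, T, U, V
  1-simplices (18): PQ, PS, PT, PU, PV, QR, QS, QT, QU, QV, RS, RU, RV, ST, SV, TU, TV, UV
  2-simplices (12): PQU, PQV, PST, PSV, PTU, QRS, QRU, QST, QTV, RSV, RUV, TUV

giving chain groups C_0 ≅ Z^7, C_1 ≅ Z^18, C_2 ≅ Z^12.

Boundary ∂_1: C_1 → C_0 sends each edge [p,q] (with p < q) to q − p. For instance
  ∂QS = S − Q.
The resulting 7×18 matrix has rank 6, and its Smith normal form has invariant factors (1,1,1,1,1,1).

The boundary map ∂_2: C_2 → C_1 sends each 2-simplex [p,q,r] to [q,r] − [p,r] + [p,q]. For instance
  ∂PQV = QV − PV + PQ,
  ∂PSV = SV − PV + PS.
The resulting 18×12 matrix has rank 12, and its Smith normal form has invariant factors (1,1,1,1,1,1,1,1,1,1,1,2).

Computing H_k = (kernel of ∂_k) / (image of ∂_{k+1}):

  H_2: rank ker ∂_2 − rank ∂_3 = (12 − 12) − 0 = 0, and there is no ∂_3, so H_2 = 0.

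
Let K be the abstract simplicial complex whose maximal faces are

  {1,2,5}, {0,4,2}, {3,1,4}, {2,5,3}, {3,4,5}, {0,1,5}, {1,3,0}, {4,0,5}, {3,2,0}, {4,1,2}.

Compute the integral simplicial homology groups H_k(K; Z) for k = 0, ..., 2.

Order the vertices as 0 < 1 < 2 < 3 < 4 < 5. Listing each simplex with vertices in this order, K has dimension 2 with simplices:

  0-simplices (6): [0], [1], [2], [3], [4], [5]
  1-simplices (15): [0,1], [0,2], [0,3], [0,4], [0,5], [1,2], [1,3], [1,4], [1,5], [2,3], [2,4], [2,5], [3,4], [3,5], [4,5]
  2-simplices (10): [0,1,3], [0,1,5], [0,2,3], [0,2,4], [0,4,5], [1,2,4], [1,2,5], [1,3,4], [2,3,5], [3,4,5]

Hence C_0 ≅ Z^6, C_1 ≅ Z^15, C_2 ≅ Z^10.

∂_1: C_1 → C_0 sends each edge [p,q] (with p < q) to q − p. For instance
  ∂[1,3] = [3] − [1].
This gives a 6×15 integer matrix of rank 5; reducing to Smith normal form yields diagonal entries (1,1,1,1,1).

The boundary map ∂_2: C_2 → C_1 maps a triangle to the signed sum of its edges. For instance
  ∂[0,1,5] = [1,5] − [0,5] + [0,1],
  ∂[1,2,5] = [2,5] − [1,5] + [1,2].
As a 15×10 matrix over Z this has rank 10, with invariant factors (1,1,1,1,1,1,1,1,1,2).

Reading off H_k = ker ∂_k / im ∂_{k+1}:

  H_0: rank C_0 − rank ∂_1 = 6 − 5 = 1, and the invariant factors of ∂_1 are all 1, so H_0 = Z.
  H_1: rank ker ∂_1 − rank ∂_2 = (15 − 5) − 10 = 0, and ∂_2 has invariant factor 2 > 1, so H_1 = Z/2Z.
  H_2: rank ker ∂_2 − rank ∂_3 = (10 − 10) − 0 = 0, and there is no ∂_3, so H_2 = 0.

(K is a triangulation of the real projective plane RP^2.)

H_0 ≅ Z,  H_1 ≅ Z/2Z,  H_2 = 0.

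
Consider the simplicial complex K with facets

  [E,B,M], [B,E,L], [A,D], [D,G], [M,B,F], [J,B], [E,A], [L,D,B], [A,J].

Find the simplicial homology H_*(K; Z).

Fix the vertex order A < B < D < E < F < G < J < L < M and write every simplex with vertices in increasing order. Then dim K = 2 and the simplices of K are:

  0-simplices (9): A, B, D, E, F, G, J, L, M
  1-simplices (14): AD, AE, AJ, BD, BE, BF, BJ, BL, BM, DG, DL, EL, EM, FM
  2-simplices (4): BDL, BEL, BEM, BFM

giving chain groups C_0 ≅ Z^9, C_1 ≅ Z^14, C_2 ≅ Z^4.

The boundary map ∂_1: C_1 → C_0 sends each edge [p,q] (with p < q) to q − p.
The 9×14 boundary matrix has rank 8 and Smith normal form diag(1,1,1,1,1,1,1,1).

The boundary map ∂_2: C_2 → C_1 sends each 2-simplex [p,q,r] to [q,r] − [p,r] + [p,q]. For instance
  ∂BEL = EL − BL + BE,
  ∂BFM = FM − BM + BF.
The 14×4 boundary matrix has rank 4 and Smith normal form diag(1,1,1,1).

Now H_k = ker ∂_k / im ∂_{k+1}, so:

  H_0: rank C_0 − rank ∂_1 = 9 − 8 = 1, and the invariant factors of ∂_1 are all 1, so H_0 = Z.
  H_1: rank ker ∂_1 − rank ∂_2 = (14 − 8) − 4 = 2, and the invariant factors of ∂_2 are all 1, so H_1 = Z^2.
  H_2: rank ker ∂_2 − rank ∂_3 = (4 − 4) − 0 = 0, and there is no ∂_3, so H_2 = 0.

H_0 ≅ Z,  H_1 ≅ Z^2,  H_2 = 0.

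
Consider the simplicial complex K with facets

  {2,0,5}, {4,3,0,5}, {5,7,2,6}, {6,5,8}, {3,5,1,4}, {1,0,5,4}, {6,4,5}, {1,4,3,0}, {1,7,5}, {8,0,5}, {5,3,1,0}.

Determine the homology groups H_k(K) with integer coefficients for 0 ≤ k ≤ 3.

K has 9 vertices, 22 edges, 19 triangles, 6 3-simplices.
rank ∂_0 = 0, rank ∂_1 = 8 ⇒ b_0 = 9 − 0 − 8 = 1; all invariant factors of ∂_1 are 1 so no torsion. So H_0 ≅ Z.
rank ∂_1 = 8, rank ∂_2 = 14 ⇒ b_1 = 22 − 8 − 14 = 0; all invariant factors of ∂_2 are 1 so no torsion. So H_1 ≅ 0.
rank ∂_2 = 14, rank ∂_3 = 5 ⇒ b_2 = 19 − 14 − 5 = 0; all invariant factors of ∂_3 are 1 so no torsion. So H_2 ≅ 0.
rank ∂_3 = 5, rank ∂_4 = 0 ⇒ b_3 = 6 − 5 − 0 = 1. So H_3 ≅ Z.

H_0 = Z,  H_1 = 0,  H_2 = 0,  H_3 = Z.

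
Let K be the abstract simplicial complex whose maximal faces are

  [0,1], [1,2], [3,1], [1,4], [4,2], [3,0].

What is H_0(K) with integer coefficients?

Take the total order 0 < 1 < 2 < 3 < 4 on the vertex set. Then K (dimension 1) consists of the simplices:

  0-simplices (5): [0], [1], [2], [3], [4]
  1-simplices (6): [0,1], [0,3], [1,2], [1,3], [1,4], [2,4]

so the chain groups are C_0 ≅ Z^5, C_1 ≅ Z^6.

Boundary ∂_1: C_1 → C_0 sends each edge [p,q] (with p < q) to q − p.
This gives a 5×6 integer matrix of rank 4; reducing to Smith normal form yields diagonal entries (1,1,1,1).

Computing H_k = (kernel of ∂_k) / (image of ∂_{k+1}):

  H_0: rank C_0 − rank ∂_1 = 5 − 4 = 1, and the invariant factors of ∂_1 are all 1, so H_0 = Z.

(K is a triangulation of a wedge of 2 circles.)

H_0 = Z.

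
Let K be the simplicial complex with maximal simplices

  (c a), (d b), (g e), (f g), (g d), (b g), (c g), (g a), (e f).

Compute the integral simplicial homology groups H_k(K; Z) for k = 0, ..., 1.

Take the total order a < b < c < d < e < f < g on the vertex set. Then K (dimension 1) consists of the simplices:

  0-simplices (7): a, b, c, d, e, f, g
  1-simplices (9): ac, ag, bd, bg, cg, dg, ef, eg, fg

so the chain groups are C_0 ≅ Z^7, C_1 ≅ Z^9.

Boundary ∂_1: C_1 → C_0 maps an edge to its endpoints' difference, ∂[p,q] = q − p.
As a 7×9 matrix over Z this has rank 6, with invariant factors (1,1,1,1,1,1).

Computing H_k = (kernel of ∂_k) / (image of ∂_{k+1}):

  H_0: rank C_0 − rank ∂_1 = 7 − 6 = 1, and the invariant factors of ∂_1 are all 1, so H_0 ≅ Z.
  H_1: rank ker ∂_1 − rank ∂_2 = (9 − 6) − 0 = 3, and there is no ∂_2, so H_1 ≅ Z^3.

(K is a triangulation of a wedge of 3 circles.)

H_0 = Z,  H_1 = Z^3.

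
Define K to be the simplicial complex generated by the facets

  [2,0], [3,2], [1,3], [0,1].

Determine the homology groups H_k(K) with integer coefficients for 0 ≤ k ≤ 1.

H_0 = Z,  H_1 = Z.

Fix the vertex order 0 < 1 < 2 < 3 and write every simplex with vertices in increasing order. Then dim K = 1 and the simplices of K are:

  0-simplices (4): [0], [1], [2], [3]
  1-simplices (4): [0,1], [0,2], [1,3], [2,3]

so the chain groups are C_0 ≅ Z^4, C_1 ≅ Z^4.

The boundary map ∂_1: C_1 → C_0 is given by ∂[p,q] = [q] − [p]. For instance
  ∂[2,3] = [3] − [2].
The 4×4 boundary matrix has rank 3 and Smith normal form diag(1,1,1).

Reading off H_k = ker ∂_k / im ∂_{k+1}:

  H_0: rank C_0 − rank ∂_1 = 4 − 3 = 1, and the invariant factors of ∂_1 are all 1, so H_0 ≅ Z.
  H_1: rank ker ∂_1 − rank ∂_2 = (4 − 3) − 0 = 1, and there is no ∂_2, so H_1 ≅ Z.

As a check, the Euler characteristic is 4 − 4 = 0, which agrees with 1 − 1 = 0.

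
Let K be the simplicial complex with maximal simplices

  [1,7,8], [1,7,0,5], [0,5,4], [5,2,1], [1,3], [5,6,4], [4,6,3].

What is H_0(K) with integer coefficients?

H_0 ≅ Z.

We work with the vertex ordering 0 < 1 < 2 < 3 < 4 < 5 < 6 < 7 < 8. The simplices of K, each written with vertices in increasing order, are:

  0-simplices (9): [0], [1], [2], [3], [4], [5], [6], [7], [8]
  1-simplices (17): [0,1], [0,4], [0,5], [0,7], [1,2], [1,3], [1,5], [1,7], [1,8], [2,5], [3,4], [3,6], [4,5], [4,6], [5,6], [5,7], [7,8]
  2-simplices (9): [0,1,5], [0,1,7], [0,4,5], [0,5,7], [1,2,5], [1,5,7], [1,7,8], [3,4,6], [4,5,6]
  3-simplices (1): [0,1,5,7]

giving chain groups C_0 ≅ Z^9, C_1 ≅ Z^17, C_2 ≅ Z^9, C_3 ≅ Z^1.

The boundary map ∂_1: C_1 → C_0 maps an edge to its endpoints' difference, ∂[p,q] = q − p. For instance
  ∂[3,6] = [6] − [3].
The resulting 9×17 matrix has rank 8, and its Smith normal form has invariant factors (1,1,1,1,1,1,1,1).

Boundary ∂_2: C_2 → C_1 sends each 2-simplex [p,q,r] to [q,r] − [p,r] + [p,q]. For instance
  ∂[4,5,6] = [5,6] − [4,6] + [4,5],
  ∂[3,4,6] = [4,6] − [3,6] + [3,4].
The 17×9 boundary matrix has rank 8 and Smith normal form diag(1,1,1,1,1,1,1,1).

The boundary map ∂_3: C_3 → C_2 sends each 3-simplex σ to the alternating sum Σ_i (−1)^i (σ with its i-th vertex removed). For instance
  ∂[0,1,5,7] = [1,5,7] − [0,5,7] + [0,1,7] − [0,1,5].
The resulting 9×1 matrix has rank 1, and its Smith normal form has invariant factors (1).

Now H_k = ker ∂_k / im ∂_{k+1}, so:

  H_0: rank C_0 − rank ∂_1 = 9 − 8 = 1, and the invariant factors of ∂_1 are all 1, so H_0 = Z.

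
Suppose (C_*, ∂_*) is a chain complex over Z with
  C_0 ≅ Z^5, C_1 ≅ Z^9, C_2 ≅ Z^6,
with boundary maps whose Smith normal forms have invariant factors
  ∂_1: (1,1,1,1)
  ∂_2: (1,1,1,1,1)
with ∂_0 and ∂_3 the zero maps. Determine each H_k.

H_0 = Z,  H_1 = 0,  H_2 = Z.

H_0: b_0 = 5 − 0 − 4 = 1; torsion from ∂_1 factors > 1: none. So H_0 = Z.
H_1: b_1 = 9 − 4 − 5 = 0; torsion from ∂_2 factors > 1: none. So H_1 = 0.
H_2: b_2 = 6 − 5 − 0 = 1; torsion from ∂_3 factors > 1: none. So H_2 = Z.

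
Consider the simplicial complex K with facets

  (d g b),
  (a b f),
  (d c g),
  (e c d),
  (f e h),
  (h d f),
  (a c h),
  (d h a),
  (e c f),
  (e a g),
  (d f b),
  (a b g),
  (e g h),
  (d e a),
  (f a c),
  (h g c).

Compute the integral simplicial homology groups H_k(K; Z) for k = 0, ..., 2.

H_0 ≅ Z,  H_1 ≅ Z^2,  H_2 ≅ Z.

K has 8 vertices, 24 edges, 16 triangles.
rank ∂_0 = 0, rank ∂_1 = 7 ⇒ b_0 = 8 − 0 − 7 = 1; all invariant factors of ∂_1 are 1 so no torsion. So H_0 = Z.
rank ∂_1 = 7, rank ∂_2 = 15 ⇒ b_1 = 24 − 7 − 15 = 2; all invariant factors of ∂_2 are 1 so no torsion. So H_1 = Z^2.
rank ∂_2 = 15, rank ∂_3 = 0 ⇒ b_2 = 16 − 15 − 0 = 1. So H_2 = Z.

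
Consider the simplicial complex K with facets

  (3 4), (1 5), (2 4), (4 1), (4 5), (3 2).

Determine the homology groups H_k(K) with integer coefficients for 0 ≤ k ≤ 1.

H_0 = Z,  H_1 = Z^2.

K has 5 vertices, 6 edges.
rank ∂_0 = 0, rank ∂_1 = 4 ⇒ b_0 = 5 − 0 − 4 = 1; all invariant factors of ∂_1 are 1 so no torsion. So H_0 ≅ Z.
rank ∂_1 = 4, rank ∂_2 = 0 ⇒ b_1 = 6 − 4 − 0 = 2. So H_1 ≅ Z^2.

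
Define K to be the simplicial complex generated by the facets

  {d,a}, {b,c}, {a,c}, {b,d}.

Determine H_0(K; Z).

Order the vertices as a < b < c < d. Listing each simplex with vertices in this order, K has dimension 1 with simplices:

  0-simplices (4): a, b, c, d
  1-simplices (4): ac, ad, bc, bd

so the chain groups are C_0 ≅ Z^4, C_1 ≅ Z^4.

The boundary map ∂_1: C_1 → C_0 is given by ∂[p,q] = [q] − [p].
This gives a 4×4 integer matrix of rank 3; reducing to Smith normal form yields diagonal entries (1,1,1).

From H_k ≅ ker(∂_k) / im(∂_{k+1}) we obtain:

  H_0: rank C_0 − rank ∂_1 = 4 − 3 = 1, and the invariant factors of ∂_1 are all 1, so H_0 ≅ Z.

H_0 = Z.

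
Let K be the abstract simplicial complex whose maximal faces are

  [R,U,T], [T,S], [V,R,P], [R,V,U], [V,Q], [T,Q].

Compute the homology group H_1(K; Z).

Take the total order P < Q < R < S < T < U < V on the vertex set. Then K (dimension 2) consists of the simplices:

  0-simplices (7): P, Q, R, S, T, U, V
  1-simplices (10): PR, PV, QT, QV, RT, RU, RV, ST, TU, UV
  2-simplices (3): PRV, RTU, RUV

so the chain groups are C_0 ≅ Z^7, C_1 ≅ Z^10, C_2 ≅ Z^3.

Boundary ∂_1: C_1 → C_0 sends each edge [p,q] (with p < q) to q − p.
The 7×10 boundary matrix has rank 6 and Smith normal form diag(1,1,1,1,1,1).

∂_2: C_2 → C_1 acts by ∂[p,q,r] = [q,r] − [p,r] + [p,q]. For instance
  ∂RTU = TU − RU + RT,
  ∂PRV = RV − PV + PR.
The resulting 10×3 matrix has rank 3, and its Smith normal form has invariant factors (1,1,1).

Reading off H_k = ker ∂_k / im ∂_{k+1}:

  H_1: rank ker ∂_1 − rank ∂_2 = (10 − 6) − 3 = 1, and the invariant factors of ∂_2 are all 1, so H_1 = Z.

H_1 = Z.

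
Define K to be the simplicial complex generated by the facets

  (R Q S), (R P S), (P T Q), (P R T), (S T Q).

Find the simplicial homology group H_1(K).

K has 5 vertices, 10 edges, 5 triangles.
rank ∂_1 = 4, rank ∂_2 = 5 ⇒ b_1 = 10 − 4 − 5 = 1; all invariant factors of ∂_2 are 1 so no torsion. So H_1 = Z.

H_1 ≅ Z.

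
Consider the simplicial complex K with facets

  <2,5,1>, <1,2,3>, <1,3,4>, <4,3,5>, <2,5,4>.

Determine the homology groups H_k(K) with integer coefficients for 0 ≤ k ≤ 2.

H_0 = Z,  H_1 = Z,  H_2 = 0.

Fix the vertex order 1 < 2 < 3 < 4 < 5 and write every simplex with vertices in increasing order. Then dim K = 2 and the simplices of K are:

  0-simplices (5): [1], [2], [3], [4], [5]
  1-simplices (10): [1,2], [1,3], [1,4], [1,5], [2,3], [2,4], [2,5], [3,4], [3,5], [4,5]
  2-simplices (5): [1,2,3], [1,2,5], [1,3,4], [2,4,5], [3,4,5]

giving chain groups C_0 ≅ Z^5, C_1 ≅ Z^10, C_2 ≅ Z^5.

The boundary map ∂_1: C_1 → C_0 maps an edge to its endpoints' difference, ∂[p,q] = q − p.
This gives a 5×10 integer matrix of rank 4; reducing to Smith normal form yields diagonal entries (1,1,1,1).

The boundary map ∂_2: C_2 → C_1 sends each 2-simplex [p,q,r] to [q,r] − [p,r] + [p,q]. For instance
  ∂[1,3,4] = [3,4] − [1,4] + [1,3],
  ∂[3,4,5] = [4,5] − [3,5] + [3,4].
This gives a 10×5 integer matrix of rank 5; reducing to Smith normal form yields diagonal entries (1,1,1,1,1).

Now H_k = ker ∂_k / im ∂_{k+1}, so:

  H_0: rank C_0 − rank ∂_1 = 5 − 4 = 1, and the invariant factors of ∂_1 are all 1, so H_0 ≅ Z.
  H_1: rank ker ∂_1 − rank ∂_2 = (10 − 4) − 5 = 1, and the invariant factors of ∂_2 are all 1, so H_1 ≅ Z.
  H_2: rank ker ∂_2 − rank ∂_3 = (5 − 5) − 0 = 0, and there is no ∂_3, so H_2 ≅ 0.

As a check, the Euler characteristic is 5 − 10 + 5 = 0, which agrees with 1 − 1 + 0 = 0.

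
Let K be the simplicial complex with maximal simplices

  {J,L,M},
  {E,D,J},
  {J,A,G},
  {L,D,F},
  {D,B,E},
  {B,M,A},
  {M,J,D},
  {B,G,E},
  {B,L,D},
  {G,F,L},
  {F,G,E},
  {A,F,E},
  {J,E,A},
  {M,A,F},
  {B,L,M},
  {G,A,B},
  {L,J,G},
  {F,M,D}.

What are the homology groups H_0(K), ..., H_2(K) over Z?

H_0 = Z,  H_1 = Z ⊕ Z/2,  H_2 = 0.

We work with the vertex ordering A < B < D < E < F < G < J < L < M. The simplices of K, each written with vertices in increasing order, are:

  0-simplices (9): A, B, D, E, F, G, J, L, M
  1-simplices (27): AB, AE, AF, AG, AJ, AM, BD, BE, BG, BL, BM, DE, DF, DJ, DL, DM, EF, EG, EJ, FG, FL, FM, GJ, GL, JL, JM, LM
  2-simplices (18): ABG, ABM, AEF, AEJ, AFM, AGJ, BDE, BDL, BEG, BLM, DEJ, DFL, DFM, DJM, EFG, FGL, GJL, JLM

giving chain groups C_0 ≅ Z^9, C_1 ≅ Z^27, C_2 ≅ Z^18.

∂_1: C_1 → C_0 sends each edge [p,q] (with p < q) to q − p.
The resulting 9×27 matrix has rank 8, and its Smith normal form has invariant factors (1,1,1,1,1,1,1,1).

Boundary ∂_2: C_2 → C_1 acts by ∂[p,q,r] = [q,r] − [p,r] + [p,q]. For instance
  ∂GJL = JL − GL + GJ,
  ∂DEJ = EJ − DJ + DE.
The resulting 27×18 matrix has rank 18, and its Smith normal form has invariant factors (1,1,1,1,1,1,1,1,1,1,1,1,1,1,1,1,1,2).

From H_k ≅ ker(∂_k) / im(∂_{k+1}) we obtain:

  H_0: rank C_0 − rank ∂_1 = 9 − 8 = 1, and the invariant factors of ∂_1 are all 1, so H_0 ≅ Z.
  H_1: rank ker ∂_1 − rank ∂_2 = (27 − 8) − 18 = 1, and ∂_2 has invariant factor 2 > 1, so H_1 ≅ Z ⊕ Z/2.
  H_2: rank ker ∂_2 − rank ∂_3 = (18 − 18) − 0 = 0, and there is no ∂_3, so H_2 ≅ 0.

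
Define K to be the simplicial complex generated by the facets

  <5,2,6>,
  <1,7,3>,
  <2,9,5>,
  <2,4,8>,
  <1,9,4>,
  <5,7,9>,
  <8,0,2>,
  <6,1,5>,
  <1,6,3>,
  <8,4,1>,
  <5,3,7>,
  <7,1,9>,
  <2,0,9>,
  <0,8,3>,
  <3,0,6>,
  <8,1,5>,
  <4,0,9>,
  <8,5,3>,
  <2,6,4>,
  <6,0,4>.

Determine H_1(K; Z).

H_1 ≅ Z ⊕ Z/2Z.

Order the vertices as 0 < 1 < 2 < 3 < 4 < 5 < 6 < 7 < 8 < 9. Listing each simplex with vertices in this order, K has dimension 2 with simplices:

  0-simplices (10): [0], [1], [2], [3], [4], [5], [6], [7], [8], [9]
  1-simplices (30): (30 of them)
  2-simplices (20): (20 of them)

Hence C_0 ≅ Z^10, C_1 ≅ Z^30, C_2 ≅ Z^20.

Boundary ∂_1: C_1 → C_0 maps an edge to its endpoints' difference, ∂[p,q] = q − p.
The 10×30 boundary matrix has rank 9 and Smith normal form diag(1,1,1,1,1,1,1,1,1).

The boundary map ∂_2: C_2 → C_1 maps a triangle to the signed sum of its edges. For instance
  ∂[0,2,9] = [2,9] − [0,9] + [0,2],
  ∂[2,4,6] = [4,6] − [2,6] + [2,4].
The resulting 30×20 matrix has rank 20, and its Smith normal form has invariant factors (1,1,1,1,1,1,1,1,1,1,1,1,1,1,1,1,1,1,1,2).

Reading off H_k = ker ∂_k / im ∂_{k+1}:

  H_1: rank ker ∂_1 − rank ∂_2 = (30 − 9) − 20 = 1, and ∂_2 has invariant factor 2 > 1, so H_1 = Z ⊕ Z/2Z.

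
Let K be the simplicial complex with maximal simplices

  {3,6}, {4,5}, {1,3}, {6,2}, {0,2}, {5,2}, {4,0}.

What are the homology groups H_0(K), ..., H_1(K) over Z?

H_0 = Z,  H_1 = Z.

We work with the vertex ordering 0 < 1 < 2 < 3 < 4 < 5 < 6. The simplices of K, each written with vertices in increasing order, are:

  0-simplices (7): [0], [1], [2], [3], [4], [5], [6]
  1-simplices (7): [0,2], [0,4], [1,3], [2,5], [2,6], [3,6], [4,5]

Hence C_0 ≅ Z^7, C_1 ≅ Z^7.

Boundary ∂_1: C_1 → C_0 maps an edge to its endpoints' difference, ∂[p,q] = q − p.
This gives a 7×7 integer matrix of rank 6; reducing to Smith normal form yields diagonal entries (1,1,1,1,1,1).

Computing H_k = (kernel of ∂_k) / (image of ∂_{k+1}):

  H_0: rank C_0 − rank ∂_1 = 7 − 6 = 1, and the invariant factors of ∂_1 are all 1, so H_0 = Z.
  H_1: rank ker ∂_1 − rank ∂_2 = (7 − 6) − 0 = 1, and there is no ∂_2, so H_1 = Z.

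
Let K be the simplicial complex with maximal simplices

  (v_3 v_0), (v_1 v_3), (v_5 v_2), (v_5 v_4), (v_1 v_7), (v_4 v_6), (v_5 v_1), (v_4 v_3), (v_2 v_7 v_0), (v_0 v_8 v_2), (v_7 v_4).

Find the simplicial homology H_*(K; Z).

H_0 = Z,  H_1 = Z^4,  H_2 = 0.

Fix the vertex order v_0 < v_1 < v_2 < v_3 < v_4 < v_5 < v_6 < v_7 < v_8 and write every simplex with vertices in increasing order. Then dim K = 2 and the simplices of K are:

  0-simplices (9): [v_0], [v_1], [v_2], [v_3], [v_4], [v_5], [v_6], [v_7], [v_8]
  1-simplices (14): [v_0,v_2], [v_0,v_3], [v_0,v_7], [v_0,v_8], [v_1,v_3], [v_1,v_5], [v_1,v_7], [v_2,v_5], [v_2,v_7], [v_2,v_8], [v_3,v_4], [v_4,v_5], [v_4,v_6], [v_4,v_7]
  2-simplices (2): [v_0,v_2,v_7], [v_0,v_2,v_8]

giving chain groups C_0 ≅ Z^9, C_1 ≅ Z^14, C_2 ≅ Z^2.

Boundary ∂_1: C_1 → C_0 maps an edge to its endpoints' difference, ∂[p,q] = q − p.
The 9×14 boundary matrix has rank 8 and Smith normal form diag(1,1,1,1,1,1,1,1).

Boundary ∂_2: C_2 → C_1 acts by ∂[p,q,r] = [q,r] − [p,r] + [p,q]. For instance
  ∂[v_0,v_2,v_8] = [v_2,v_8] − [v_0,v_8] + [v_0,v_2],
  ∂[v_0,v_2,v_7] = [v_2,v_7] − [v_0,v_7] + [v_0,v_2].
As a 14×2 matrix over Z this has rank 2, with invariant factors (1,1).

From H_k ≅ ker(∂_k) / im(∂_{k+1}) we obtain:

  H_0: rank C_0 − rank ∂_1 = 9 − 8 = 1, and the invariant factors of ∂_1 are all 1, so H_0 ≅ Z.
  H_1: rank ker ∂_1 − rank ∂_2 = (14 − 8) − 2 = 4, and the invariant factors of ∂_2 are all 1, so H_1 ≅ Z^4.
  H_2: rank ker ∂_2 − rank ∂_3 = (2 − 2) − 0 = 0, and there is no ∂_3, so H_2 ≅ 0.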